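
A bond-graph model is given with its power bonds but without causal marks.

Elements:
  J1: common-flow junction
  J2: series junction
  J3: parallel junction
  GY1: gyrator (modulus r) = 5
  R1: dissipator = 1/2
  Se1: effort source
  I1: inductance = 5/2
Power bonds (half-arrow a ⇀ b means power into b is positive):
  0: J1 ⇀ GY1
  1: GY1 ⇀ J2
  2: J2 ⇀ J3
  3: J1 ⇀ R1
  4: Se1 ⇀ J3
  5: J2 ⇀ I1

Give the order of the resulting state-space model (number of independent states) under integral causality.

bond 4 stroke at J3  (Se1: effort source, stroke at far end)
bond 2 stroke at J2  (J3: bond 4 brought effort, rest push out)
bond 5 stroke at I1  (I1 integral (f out))
bond 1 stroke at J2  (common-f at J2 fixed by 5)
bond 0 stroke at J1  (GY1 both-in/both-out from 1)
bond 3 stroke at R1  (J1: last free bond brings flow in)

1  (I1 all integral)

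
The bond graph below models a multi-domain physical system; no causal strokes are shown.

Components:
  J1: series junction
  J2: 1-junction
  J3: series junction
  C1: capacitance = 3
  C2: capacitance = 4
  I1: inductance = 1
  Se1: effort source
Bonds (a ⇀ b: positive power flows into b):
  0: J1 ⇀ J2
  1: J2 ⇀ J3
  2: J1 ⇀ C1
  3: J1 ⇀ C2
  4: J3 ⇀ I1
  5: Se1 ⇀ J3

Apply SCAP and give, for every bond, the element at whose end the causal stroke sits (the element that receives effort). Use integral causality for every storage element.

b0 stroke→J2
b1 stroke→J3
b2 stroke→J1
b3 stroke→J1
b4 stroke→I1
b5 stroke→J3

#5 stroke→J3  (Se1 (Se) sets effort on bond)
#2 stroke→J1  (C1: C, integral causality)
#3 stroke→J1  (prefer integral on C2)
#0 stroke→J2  (closing 1-jn rule on J1)
#1 stroke→J3  (J2: last free bond brings flow in)
#4 stroke→I1  (closing 1-jn rule on J3)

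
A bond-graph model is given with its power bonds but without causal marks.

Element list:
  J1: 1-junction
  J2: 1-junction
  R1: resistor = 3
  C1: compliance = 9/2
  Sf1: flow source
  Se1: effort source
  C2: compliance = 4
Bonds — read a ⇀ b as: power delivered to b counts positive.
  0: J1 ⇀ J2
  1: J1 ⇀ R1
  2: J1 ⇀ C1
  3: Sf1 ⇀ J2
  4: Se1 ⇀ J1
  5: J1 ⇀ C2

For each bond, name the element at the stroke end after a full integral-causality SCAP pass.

bond 3 stroke→Sf1  (Sf1 fixes flow; stroke at Sf1)
bond 4 stroke→J1  (Se1 (Se) sets effort on bond)
bond 0 stroke→J2  (common-f at J2 fixed by 3)
bond 1 stroke→J1  (J1: bond 0 brought flow, rest push out)
bond 2 stroke→J1  (J1: bond 0 brought flow, rest push out)
bond 5 stroke→J1  (J1 flow already set via bond 0)

β0 stroke→J2
β1 stroke→J1
β2 stroke→J1
β3 stroke→Sf1
β4 stroke→J1
β5 stroke→J1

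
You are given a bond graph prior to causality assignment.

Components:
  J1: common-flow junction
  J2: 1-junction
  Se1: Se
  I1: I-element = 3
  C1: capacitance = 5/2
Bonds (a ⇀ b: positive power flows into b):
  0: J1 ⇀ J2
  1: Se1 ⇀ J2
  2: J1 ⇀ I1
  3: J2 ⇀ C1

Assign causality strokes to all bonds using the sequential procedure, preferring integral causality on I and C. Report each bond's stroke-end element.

#1 |J2  (Se1 fixes effort; stroke away)
#2 |I1  (I1: I, integral causality)
#0 |J1  (J1 flow already set via bond 2)
#3 |J2  (J2 flow already set via bond 0)

b0 stroke→J1
b1 stroke→J2
b2 stroke→I1
b3 stroke→J2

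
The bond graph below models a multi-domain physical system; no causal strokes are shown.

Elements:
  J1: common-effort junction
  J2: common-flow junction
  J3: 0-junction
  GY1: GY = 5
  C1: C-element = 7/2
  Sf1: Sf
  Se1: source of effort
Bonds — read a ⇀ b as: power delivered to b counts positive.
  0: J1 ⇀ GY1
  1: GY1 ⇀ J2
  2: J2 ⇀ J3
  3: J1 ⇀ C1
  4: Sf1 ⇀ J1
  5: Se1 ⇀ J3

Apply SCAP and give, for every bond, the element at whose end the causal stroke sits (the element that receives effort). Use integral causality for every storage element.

b4 stroke→Sf1  (Sf1 fixes flow; stroke at Sf1)
b5 stroke→J3  (Se1: effort source, stroke at far end)
b2 stroke→J2  (J3 effort already set via bond 5)
b1 stroke→GY1  (J2 needs exactly one f-in)
b0 stroke→GY1  (GY1: gyrator matches bond 1)
b3 stroke→J1  (J1 needs exactly one e-in)

b0 stroke→GY1
b1 stroke→GY1
b2 stroke→J2
b3 stroke→J1
b4 stroke→Sf1
b5 stroke→J3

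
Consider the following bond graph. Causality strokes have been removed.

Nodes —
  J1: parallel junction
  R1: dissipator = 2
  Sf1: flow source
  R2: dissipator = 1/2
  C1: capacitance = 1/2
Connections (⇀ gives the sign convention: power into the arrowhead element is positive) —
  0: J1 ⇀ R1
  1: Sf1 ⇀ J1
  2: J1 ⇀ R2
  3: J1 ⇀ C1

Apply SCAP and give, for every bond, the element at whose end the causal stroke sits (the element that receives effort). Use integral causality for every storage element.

β1 |Sf1  (Sf1: flow source, stroke at near end)
β3 |J1  (prefer integral on C1)
β0 |R1  (common-e at J1 fixed by 3)
β2 |R2  (0-jn J1 has e-setter on 3)

b0 stroke→R1
b1 stroke→Sf1
b2 stroke→R2
b3 stroke→J1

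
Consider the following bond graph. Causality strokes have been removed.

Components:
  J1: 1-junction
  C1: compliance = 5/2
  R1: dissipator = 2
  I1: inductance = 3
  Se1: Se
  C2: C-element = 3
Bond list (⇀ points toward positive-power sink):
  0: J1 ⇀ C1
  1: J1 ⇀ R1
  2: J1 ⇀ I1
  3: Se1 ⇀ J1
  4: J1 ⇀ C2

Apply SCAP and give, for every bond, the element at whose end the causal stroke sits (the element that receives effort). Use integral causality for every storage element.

β3 |J1  (source Se1 imposes e)
β0 |J1  (C1: C, integral causality)
β2 |I1  (prefer integral on I1)
β1 |J1  (J1: bond 2 brought flow, rest push out)
β4 |J1  (common-f at J1 fixed by 2)

b0 →J1
b1 →J1
b2 →I1
b3 →J1
b4 →J1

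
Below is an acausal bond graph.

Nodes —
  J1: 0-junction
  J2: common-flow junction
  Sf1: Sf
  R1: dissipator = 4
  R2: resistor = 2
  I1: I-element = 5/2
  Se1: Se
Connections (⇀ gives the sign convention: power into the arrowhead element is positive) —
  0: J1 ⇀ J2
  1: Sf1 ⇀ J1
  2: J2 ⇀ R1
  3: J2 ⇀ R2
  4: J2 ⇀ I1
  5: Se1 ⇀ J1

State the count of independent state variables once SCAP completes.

1  (I1 all integral)

bond 1 →Sf1  (source Sf1 imposes f)
bond 5 →J1  (Se1 (Se) sets effort on bond)
bond 0 →J2  (common-e at J1 fixed by 5)
bond 4 →I1  (I1 outputs flow p/I1)
bond 2 →J2  (common-f at J2 fixed by 4)
bond 3 →J2  (J2: bond 4 brought flow, rest push out)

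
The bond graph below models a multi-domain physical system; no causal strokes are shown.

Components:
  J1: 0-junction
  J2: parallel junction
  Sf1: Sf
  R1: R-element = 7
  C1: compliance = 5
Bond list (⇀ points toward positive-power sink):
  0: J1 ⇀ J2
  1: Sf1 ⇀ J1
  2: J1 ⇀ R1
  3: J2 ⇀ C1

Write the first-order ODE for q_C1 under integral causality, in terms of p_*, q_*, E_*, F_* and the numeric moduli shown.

dq_C1/dt = F_Sf1 - q_C1/35

β1 stroke at Sf1  (Sf1: flow source, stroke at near end)
β3 stroke at J2  (C1 integral (e out))
β0 stroke at J1  (common-e at J2 fixed by 3)
β2 stroke at R1  (J1 effort already set via bond 0)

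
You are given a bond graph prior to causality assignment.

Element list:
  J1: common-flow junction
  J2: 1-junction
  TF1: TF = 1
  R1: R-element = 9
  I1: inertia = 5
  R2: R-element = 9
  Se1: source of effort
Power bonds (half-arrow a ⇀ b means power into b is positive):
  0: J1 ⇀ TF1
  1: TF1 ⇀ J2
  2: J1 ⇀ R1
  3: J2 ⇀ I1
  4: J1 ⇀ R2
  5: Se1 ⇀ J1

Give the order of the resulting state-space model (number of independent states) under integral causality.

β5 stroke→J1  (Se1 (Se) sets effort on bond)
β3 stroke→I1  (I1: I, integral causality)
β1 stroke→J2  (J2 flow already set via bond 3)
β0 stroke→TF1  (through TF1, causality passes straight; one stroke at TF1)
β2 stroke→J1  (common-f at J1 fixed by 0)
β4 stroke→J1  (1-jn J1 has f-setter on 0)

1  (I1 all integral)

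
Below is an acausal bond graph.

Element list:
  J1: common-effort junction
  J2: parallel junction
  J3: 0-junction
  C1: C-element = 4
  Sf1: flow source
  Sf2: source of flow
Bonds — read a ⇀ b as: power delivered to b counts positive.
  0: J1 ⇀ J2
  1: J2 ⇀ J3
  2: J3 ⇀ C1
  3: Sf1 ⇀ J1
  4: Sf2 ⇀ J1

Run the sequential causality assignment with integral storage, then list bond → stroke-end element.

b0 stroke→J1
b1 stroke→J2
b2 stroke→J3
b3 stroke→Sf1
b4 stroke→Sf2

bond 3 →Sf1  (Sf1: flow source, stroke at near end)
bond 4 →Sf2  (Sf2: flow source, stroke at near end)
bond 0 →J1  (closing 0-jn rule on J1)
bond 1 →J2  (J2: last free bond brings effort in)
bond 2 →J3  (J3 needs exactly one e-in)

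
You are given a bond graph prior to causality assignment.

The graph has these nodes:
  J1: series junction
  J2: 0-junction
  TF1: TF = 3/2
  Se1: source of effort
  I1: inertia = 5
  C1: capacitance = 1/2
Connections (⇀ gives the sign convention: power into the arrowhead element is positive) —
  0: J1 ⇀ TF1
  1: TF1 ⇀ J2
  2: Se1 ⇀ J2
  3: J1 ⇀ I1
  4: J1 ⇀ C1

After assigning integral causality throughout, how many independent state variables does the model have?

2  (C1, I1 all integral)

bond 2 →J2  (Se1: effort source, stroke at far end)
bond 1 →TF1  (common-e at J2 fixed by 2)
bond 0 →J1  (TF TF1: opposite of bond 1)
bond 3 →I1  (I1 integral (f out))
bond 4 →J1  (1-jn J1 has f-setter on 3)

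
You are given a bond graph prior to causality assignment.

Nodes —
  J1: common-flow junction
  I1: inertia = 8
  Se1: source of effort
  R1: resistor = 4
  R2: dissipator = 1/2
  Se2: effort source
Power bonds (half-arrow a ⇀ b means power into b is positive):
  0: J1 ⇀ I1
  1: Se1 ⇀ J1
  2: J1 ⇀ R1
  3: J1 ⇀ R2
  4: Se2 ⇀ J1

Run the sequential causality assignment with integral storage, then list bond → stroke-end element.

bond 1 stroke at J1  (source Se1 imposes e)
bond 4 stroke at J1  (Se2: effort source, stroke at far end)
bond 0 stroke at I1  (I1 integral (f out))
bond 2 stroke at J1  (1-jn J1 has f-setter on 0)
bond 3 stroke at J1  (J1 flow already set via bond 0)

#0 stroke→I1
#1 stroke→J1
#2 stroke→J1
#3 stroke→J1
#4 stroke→J1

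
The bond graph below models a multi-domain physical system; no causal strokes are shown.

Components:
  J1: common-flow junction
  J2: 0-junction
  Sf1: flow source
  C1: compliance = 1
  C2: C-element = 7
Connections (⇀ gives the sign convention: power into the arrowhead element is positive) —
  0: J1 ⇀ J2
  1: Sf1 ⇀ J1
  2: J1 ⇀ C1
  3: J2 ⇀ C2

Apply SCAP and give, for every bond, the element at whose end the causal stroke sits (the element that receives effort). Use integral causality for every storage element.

bond 0 stroke→J1
bond 1 stroke→Sf1
bond 2 stroke→J1
bond 3 stroke→J2

bond 1 stroke at Sf1  (source Sf1 imposes f)
bond 0 stroke at J1  (common-f at J1 fixed by 1)
bond 2 stroke at J1  (J1: bond 1 brought flow, rest push out)
bond 3 stroke at J2  (J2 needs exactly one e-in)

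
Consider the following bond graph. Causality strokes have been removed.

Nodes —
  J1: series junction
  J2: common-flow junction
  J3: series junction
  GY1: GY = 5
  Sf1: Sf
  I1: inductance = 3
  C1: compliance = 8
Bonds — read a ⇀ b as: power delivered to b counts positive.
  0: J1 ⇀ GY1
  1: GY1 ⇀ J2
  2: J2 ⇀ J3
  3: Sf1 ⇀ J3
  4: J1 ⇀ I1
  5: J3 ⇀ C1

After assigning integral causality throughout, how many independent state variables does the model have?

bond 3 stroke→Sf1  (Sf1 (Sf) sets flow on bond)
bond 2 stroke→J3  (J3: bond 3 brought flow, rest push out)
bond 5 stroke→J3  (J3 flow already set via bond 3)
bond 1 stroke→J2  (common-f at J2 fixed by 2)
bond 0 stroke→J1  (GY1 both-in/both-out from 1)
bond 4 stroke→I1  (closing 1-jn rule on J1)

2  (C1, I1 all integral)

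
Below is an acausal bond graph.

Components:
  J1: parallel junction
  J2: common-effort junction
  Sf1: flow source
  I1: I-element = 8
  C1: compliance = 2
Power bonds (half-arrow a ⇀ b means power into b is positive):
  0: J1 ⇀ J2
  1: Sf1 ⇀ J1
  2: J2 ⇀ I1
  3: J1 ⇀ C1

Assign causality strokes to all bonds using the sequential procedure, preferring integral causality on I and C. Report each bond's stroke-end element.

bond 0 →J2
bond 1 →Sf1
bond 2 →I1
bond 3 →J1

#1 |Sf1  (Sf1 fixes flow; stroke at Sf1)
#2 |I1  (I1 integral (f out))
#0 |J2  (closing 0-jn rule on J2)
#3 |J1  (closing 0-jn rule on J1)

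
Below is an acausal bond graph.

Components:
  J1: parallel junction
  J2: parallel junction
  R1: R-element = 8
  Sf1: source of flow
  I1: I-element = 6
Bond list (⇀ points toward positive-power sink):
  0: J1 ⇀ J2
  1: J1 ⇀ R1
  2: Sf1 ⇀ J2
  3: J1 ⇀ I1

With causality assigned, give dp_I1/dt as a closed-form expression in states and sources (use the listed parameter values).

β2 stroke→Sf1  (Sf1 (Sf) sets flow on bond)
β0 stroke→J2  (only one effort-in slot at J2)
β3 stroke→I1  (I1 outputs flow p/I1)
β1 stroke→J1  (J1 needs exactly one e-in)

dp_I1/dt = 8*F_Sf1 - 4*p_I1/3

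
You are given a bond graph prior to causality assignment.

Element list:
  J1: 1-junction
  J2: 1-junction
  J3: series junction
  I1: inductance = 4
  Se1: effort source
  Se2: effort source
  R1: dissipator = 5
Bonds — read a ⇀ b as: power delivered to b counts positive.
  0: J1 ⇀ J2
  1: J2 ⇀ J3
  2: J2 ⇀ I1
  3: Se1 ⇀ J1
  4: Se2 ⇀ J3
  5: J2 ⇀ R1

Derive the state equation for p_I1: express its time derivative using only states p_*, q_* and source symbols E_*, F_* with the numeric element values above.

dp_I1/dt = E_Se1 + E_Se2 - 5*p_I1/4

bond 3 →J1  (Se1: effort source, stroke at far end)
bond 4 →J3  (Se2 fixes effort; stroke away)
bond 0 →J2  (closing 1-jn rule on J1)
bond 1 →J2  (closing 1-jn rule on J3)
bond 2 →I1  (I1 outputs flow p/I1)
bond 5 →J2  (common-f at J2 fixed by 2)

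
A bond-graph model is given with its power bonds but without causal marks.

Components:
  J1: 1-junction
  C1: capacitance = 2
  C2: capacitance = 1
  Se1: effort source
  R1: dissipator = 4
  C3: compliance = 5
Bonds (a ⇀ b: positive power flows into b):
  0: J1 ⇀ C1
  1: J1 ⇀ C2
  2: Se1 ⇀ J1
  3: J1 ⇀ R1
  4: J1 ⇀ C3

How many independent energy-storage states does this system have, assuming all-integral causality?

3  (C1, C2, C3 all integral)

b2 stroke→J1  (Se1: effort source, stroke at far end)
b0 stroke→J1  (C1 integral (e out))
b1 stroke→J1  (C2 integral (e out))
b4 stroke→J1  (prefer integral on C3)
b3 stroke→R1  (closing 1-jn rule on J1)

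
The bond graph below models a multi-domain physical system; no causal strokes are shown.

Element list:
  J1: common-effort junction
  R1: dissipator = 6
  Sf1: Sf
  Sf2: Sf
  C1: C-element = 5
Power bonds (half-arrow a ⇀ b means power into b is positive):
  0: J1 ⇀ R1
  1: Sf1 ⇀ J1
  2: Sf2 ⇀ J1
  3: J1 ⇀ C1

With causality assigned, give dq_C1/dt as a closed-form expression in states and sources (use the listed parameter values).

#1 stroke→Sf1  (Sf1 (Sf) sets flow on bond)
#2 stroke→Sf2  (Sf2 fixes flow; stroke at Sf2)
#3 stroke→J1  (prefer integral on C1)
#0 stroke→R1  (J1 effort already set via bond 3)

dq_C1/dt = F_Sf1 + F_Sf2 - q_C1/30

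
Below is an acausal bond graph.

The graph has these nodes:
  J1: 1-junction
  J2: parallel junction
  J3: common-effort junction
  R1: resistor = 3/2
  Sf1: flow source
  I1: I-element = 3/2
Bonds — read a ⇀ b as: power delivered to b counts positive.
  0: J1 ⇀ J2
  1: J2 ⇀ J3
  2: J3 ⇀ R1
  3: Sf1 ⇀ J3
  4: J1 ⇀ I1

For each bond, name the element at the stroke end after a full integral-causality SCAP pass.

#0 →J1
#1 →J2
#2 →J3
#3 →Sf1
#4 →I1

bond 3 →Sf1  (Sf1 (Sf) sets flow on bond)
bond 4 →I1  (prefer integral on I1)
bond 0 →J1  (J1 flow already set via bond 4)
bond 1 →J2  (J2: last free bond brings effort in)
bond 2 →J3  (closing 0-jn rule on J3)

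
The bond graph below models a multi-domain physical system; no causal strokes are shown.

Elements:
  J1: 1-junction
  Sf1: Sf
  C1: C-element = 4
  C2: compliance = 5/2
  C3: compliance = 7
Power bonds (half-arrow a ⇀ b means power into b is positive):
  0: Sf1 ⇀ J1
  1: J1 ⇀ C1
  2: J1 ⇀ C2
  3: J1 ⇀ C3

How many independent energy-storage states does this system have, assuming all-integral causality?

3  (C1, C2, C3 all integral)

β0 |Sf1  (Sf1 (Sf) sets flow on bond)
β1 |J1  (1-jn J1 has f-setter on 0)
β2 |J1  (J1: bond 0 brought flow, rest push out)
β3 |J1  (J1 flow already set via bond 0)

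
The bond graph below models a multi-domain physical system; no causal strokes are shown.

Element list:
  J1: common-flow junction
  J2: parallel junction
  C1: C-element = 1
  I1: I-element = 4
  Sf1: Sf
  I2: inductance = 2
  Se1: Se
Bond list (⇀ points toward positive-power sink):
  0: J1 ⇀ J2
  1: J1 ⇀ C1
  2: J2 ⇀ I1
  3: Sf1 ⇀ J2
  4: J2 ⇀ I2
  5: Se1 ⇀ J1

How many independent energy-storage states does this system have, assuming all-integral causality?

3  (C1, I1, I2 all integral)

#3 →Sf1  (source Sf1 imposes f)
#5 →J1  (Se1 (Se) sets effort on bond)
#1 →J1  (C1 integral (e out))
#0 →J2  (J1: last free bond brings flow in)
#2 →I1  (J2 effort already set via bond 0)
#4 →I2  (common-e at J2 fixed by 0)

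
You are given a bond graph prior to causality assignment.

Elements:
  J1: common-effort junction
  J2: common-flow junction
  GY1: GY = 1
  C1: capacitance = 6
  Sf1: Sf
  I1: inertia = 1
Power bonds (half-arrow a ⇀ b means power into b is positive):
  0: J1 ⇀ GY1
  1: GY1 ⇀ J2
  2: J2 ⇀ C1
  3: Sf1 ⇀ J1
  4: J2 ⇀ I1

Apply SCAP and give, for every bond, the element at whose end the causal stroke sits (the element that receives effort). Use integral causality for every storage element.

b0 stroke→J1
b1 stroke→J2
b2 stroke→J2
b3 stroke→Sf1
b4 stroke→I1

b3 →Sf1  (Sf1 fixes flow; stroke at Sf1)
b0 →J1  (J1: last free bond brings effort in)
b1 →J2  (through GY1, causality inverts; strokes same side of GY1)
b2 →J2  (C1 outputs effort q/C1)
b4 →I1  (J2 needs exactly one f-in)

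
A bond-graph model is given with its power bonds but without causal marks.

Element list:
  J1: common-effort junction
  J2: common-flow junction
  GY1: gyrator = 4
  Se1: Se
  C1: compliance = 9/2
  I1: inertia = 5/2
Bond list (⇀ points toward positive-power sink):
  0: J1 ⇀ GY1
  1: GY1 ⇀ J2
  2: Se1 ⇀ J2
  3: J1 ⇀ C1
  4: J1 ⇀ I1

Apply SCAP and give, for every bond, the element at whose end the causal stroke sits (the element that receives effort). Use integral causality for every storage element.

β2 stroke at J2  (Se1: effort source, stroke at far end)
β1 stroke at GY1  (J2 needs exactly one f-in)
β0 stroke at GY1  (GY1 both-in/both-out from 1)
β3 stroke at J1  (C1 integral (e out))
β4 stroke at I1  (J1 effort already set via bond 3)

b0 →GY1
b1 →GY1
b2 →J2
b3 →J1
b4 →I1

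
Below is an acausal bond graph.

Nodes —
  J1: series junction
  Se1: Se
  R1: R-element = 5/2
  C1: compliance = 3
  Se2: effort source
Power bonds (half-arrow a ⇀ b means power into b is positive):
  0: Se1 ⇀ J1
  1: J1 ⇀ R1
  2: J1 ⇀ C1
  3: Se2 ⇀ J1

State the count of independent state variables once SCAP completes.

1  (C1 all integral)

b0 →J1  (Se1 fixes effort; stroke away)
b3 →J1  (Se2 (Se) sets effort on bond)
b2 →J1  (C1 outputs effort q/C1)
b1 →R1  (closing 1-jn rule on J1)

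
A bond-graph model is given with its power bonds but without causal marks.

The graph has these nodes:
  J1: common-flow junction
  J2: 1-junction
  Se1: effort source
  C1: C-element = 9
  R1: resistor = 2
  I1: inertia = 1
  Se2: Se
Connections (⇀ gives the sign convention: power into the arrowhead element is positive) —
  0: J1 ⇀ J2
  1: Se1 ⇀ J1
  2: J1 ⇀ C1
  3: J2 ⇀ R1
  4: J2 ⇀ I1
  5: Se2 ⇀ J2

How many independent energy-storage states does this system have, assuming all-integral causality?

2  (C1, I1 all integral)

#1 stroke→J1  (Se1 (Se) sets effort on bond)
#5 stroke→J2  (Se2: effort source, stroke at far end)
#2 stroke→J1  (C1 outputs effort q/C1)
#0 stroke→J2  (J1 needs exactly one f-in)
#4 stroke→I1  (I1 outputs flow p/I1)
#3 stroke→J2  (common-f at J2 fixed by 4)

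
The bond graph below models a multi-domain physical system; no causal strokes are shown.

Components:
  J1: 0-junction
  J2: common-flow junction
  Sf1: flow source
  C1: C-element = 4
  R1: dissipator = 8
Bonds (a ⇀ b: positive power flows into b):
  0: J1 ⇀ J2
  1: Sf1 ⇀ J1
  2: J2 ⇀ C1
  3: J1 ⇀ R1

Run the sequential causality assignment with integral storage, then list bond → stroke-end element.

b0 stroke at J1
b1 stroke at Sf1
b2 stroke at J2
b3 stroke at R1

bond 1 |Sf1  (source Sf1 imposes f)
bond 2 |J2  (C1: C, integral causality)
bond 0 |J1  (J2 needs exactly one f-in)
bond 3 |R1  (J1 effort already set via bond 0)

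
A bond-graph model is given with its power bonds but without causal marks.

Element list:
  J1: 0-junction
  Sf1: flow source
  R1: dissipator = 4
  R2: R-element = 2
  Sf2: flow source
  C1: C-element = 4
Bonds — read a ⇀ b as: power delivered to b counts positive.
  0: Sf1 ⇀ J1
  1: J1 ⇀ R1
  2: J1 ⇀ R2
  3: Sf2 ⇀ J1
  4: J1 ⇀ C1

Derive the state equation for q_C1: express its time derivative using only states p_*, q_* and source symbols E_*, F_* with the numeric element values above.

dq_C1/dt = F_Sf1 + F_Sf2 - 3*q_C1/16

#0 stroke→Sf1  (Sf1: flow source, stroke at near end)
#3 stroke→Sf2  (Sf2 (Sf) sets flow on bond)
#4 stroke→J1  (prefer integral on C1)
#1 stroke→R1  (J1 effort already set via bond 4)
#2 stroke→R2  (common-e at J1 fixed by 4)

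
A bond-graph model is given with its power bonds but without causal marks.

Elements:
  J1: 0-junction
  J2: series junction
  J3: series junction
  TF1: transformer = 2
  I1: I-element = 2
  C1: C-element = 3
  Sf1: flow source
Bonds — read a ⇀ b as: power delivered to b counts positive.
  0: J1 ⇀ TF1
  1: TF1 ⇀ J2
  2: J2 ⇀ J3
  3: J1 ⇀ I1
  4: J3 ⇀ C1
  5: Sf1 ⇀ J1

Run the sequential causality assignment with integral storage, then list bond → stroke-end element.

#5 →Sf1  (Sf1 fixes flow; stroke at Sf1)
#3 →I1  (prefer integral on I1)
#0 →J1  (only one effort-in slot at J1)
#1 →TF1  (through TF1, causality passes straight; one stroke at TF1)
#2 →J2  (1-jn J2 has f-setter on 1)
#4 →J3  (common-f at J3 fixed by 2)

b0 →J1
b1 →TF1
b2 →J2
b3 →I1
b4 →J3
b5 →Sf1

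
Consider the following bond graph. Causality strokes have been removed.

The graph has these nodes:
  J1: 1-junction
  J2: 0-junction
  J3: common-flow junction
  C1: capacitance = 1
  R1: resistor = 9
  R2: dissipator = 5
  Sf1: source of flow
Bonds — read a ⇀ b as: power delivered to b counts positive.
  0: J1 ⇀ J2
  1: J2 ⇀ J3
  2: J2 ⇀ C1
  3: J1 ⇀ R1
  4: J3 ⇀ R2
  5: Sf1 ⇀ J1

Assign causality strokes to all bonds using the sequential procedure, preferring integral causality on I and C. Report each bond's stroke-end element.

#5 |Sf1  (Sf1 (Sf) sets flow on bond)
#0 |J1  (common-f at J1 fixed by 5)
#3 |J1  (1-jn J1 has f-setter on 5)
#2 |J2  (prefer integral on C1)
#1 |J3  (0-jn J2 has e-setter on 2)
#4 |R2  (J3 needs exactly one f-in)

#0 →J1
#1 →J3
#2 →J2
#3 →J1
#4 →R2
#5 →Sf1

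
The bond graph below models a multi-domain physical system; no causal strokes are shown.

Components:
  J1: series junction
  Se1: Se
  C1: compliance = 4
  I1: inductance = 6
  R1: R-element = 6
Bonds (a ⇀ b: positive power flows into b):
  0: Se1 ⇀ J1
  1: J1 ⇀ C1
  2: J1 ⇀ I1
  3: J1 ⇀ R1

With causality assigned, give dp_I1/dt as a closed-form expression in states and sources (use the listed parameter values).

#0 →J1  (Se1 fixes effort; stroke away)
#1 →J1  (C1: C, integral causality)
#2 →I1  (I1 outputs flow p/I1)
#3 →J1  (common-f at J1 fixed by 2)

dp_I1/dt = E_Se1 - p_I1 - q_C1/4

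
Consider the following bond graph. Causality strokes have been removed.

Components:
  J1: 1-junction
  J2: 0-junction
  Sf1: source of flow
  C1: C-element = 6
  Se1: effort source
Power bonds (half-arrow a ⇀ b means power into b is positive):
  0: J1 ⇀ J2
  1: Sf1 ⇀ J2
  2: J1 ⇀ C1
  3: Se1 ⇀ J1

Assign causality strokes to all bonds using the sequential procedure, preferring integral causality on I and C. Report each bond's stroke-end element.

#1 stroke→Sf1  (Sf1: flow source, stroke at near end)
#3 stroke→J1  (Se1: effort source, stroke at far end)
#0 stroke→J2  (only one effort-in slot at J2)
#2 stroke→J1  (J1: bond 0 brought flow, rest push out)

β0 →J2
β1 →Sf1
β2 →J1
β3 →J1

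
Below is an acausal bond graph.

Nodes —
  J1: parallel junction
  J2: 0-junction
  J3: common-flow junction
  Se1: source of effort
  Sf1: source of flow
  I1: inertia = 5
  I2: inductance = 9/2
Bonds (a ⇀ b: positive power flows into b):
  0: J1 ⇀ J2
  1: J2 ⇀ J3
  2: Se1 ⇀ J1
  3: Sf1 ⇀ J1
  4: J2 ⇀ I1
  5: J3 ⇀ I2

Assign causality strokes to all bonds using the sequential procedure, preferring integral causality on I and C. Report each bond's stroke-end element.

b0 stroke→J2
b1 stroke→J3
b2 stroke→J1
b3 stroke→Sf1
b4 stroke→I1
b5 stroke→I2

#2 stroke at J1  (Se1 fixes effort; stroke away)
#3 stroke at Sf1  (Sf1 fixes flow; stroke at Sf1)
#0 stroke at J2  (0-jn J1 has e-setter on 2)
#1 stroke at J3  (J2 effort already set via bond 0)
#4 stroke at I1  (0-jn J2 has e-setter on 0)
#5 stroke at I2  (closing 1-jn rule on J3)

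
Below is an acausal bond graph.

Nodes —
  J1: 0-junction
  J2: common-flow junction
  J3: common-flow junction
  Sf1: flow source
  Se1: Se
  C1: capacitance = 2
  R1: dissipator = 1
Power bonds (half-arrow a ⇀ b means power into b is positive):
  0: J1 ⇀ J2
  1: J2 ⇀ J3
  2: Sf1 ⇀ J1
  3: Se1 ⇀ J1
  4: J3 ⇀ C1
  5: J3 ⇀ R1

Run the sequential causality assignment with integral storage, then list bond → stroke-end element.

β0 →J2
β1 →J3
β2 →Sf1
β3 →J1
β4 →J3
β5 →R1

bond 2 stroke at Sf1  (Sf1 (Sf) sets flow on bond)
bond 3 stroke at J1  (Se1 fixes effort; stroke away)
bond 0 stroke at J2  (0-jn J1 has e-setter on 3)
bond 1 stroke at J3  (J2: last free bond brings flow in)
bond 4 stroke at J3  (prefer integral on C1)
bond 5 stroke at R1  (J3: last free bond brings flow in)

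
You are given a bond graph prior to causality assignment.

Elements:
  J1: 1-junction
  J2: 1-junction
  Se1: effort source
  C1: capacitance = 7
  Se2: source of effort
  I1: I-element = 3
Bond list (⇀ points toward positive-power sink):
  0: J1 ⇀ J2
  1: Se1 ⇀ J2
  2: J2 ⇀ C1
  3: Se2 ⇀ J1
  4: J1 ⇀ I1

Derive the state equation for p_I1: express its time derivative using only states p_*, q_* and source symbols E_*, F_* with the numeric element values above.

β1 |J2  (Se1 fixes effort; stroke away)
β3 |J1  (source Se2 imposes e)
β2 |J2  (C1: C, integral causality)
β0 |J1  (closing 1-jn rule on J2)
β4 |I1  (J1 needs exactly one f-in)

dp_I1/dt = E_Se1 + E_Se2 - q_C1/7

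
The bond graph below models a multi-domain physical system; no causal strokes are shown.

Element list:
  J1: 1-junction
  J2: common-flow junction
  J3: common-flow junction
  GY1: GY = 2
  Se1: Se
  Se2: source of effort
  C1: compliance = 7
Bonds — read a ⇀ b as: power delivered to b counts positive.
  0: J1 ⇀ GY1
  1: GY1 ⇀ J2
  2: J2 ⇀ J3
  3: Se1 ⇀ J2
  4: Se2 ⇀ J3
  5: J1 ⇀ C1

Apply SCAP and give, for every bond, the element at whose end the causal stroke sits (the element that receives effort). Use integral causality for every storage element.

β0 stroke at GY1
β1 stroke at GY1
β2 stroke at J2
β3 stroke at J2
β4 stroke at J3
β5 stroke at J1

b3 stroke at J2  (Se1: effort source, stroke at far end)
b4 stroke at J3  (Se2 (Se) sets effort on bond)
b2 stroke at J2  (J3 needs exactly one f-in)
b1 stroke at GY1  (closing 1-jn rule on J2)
b0 stroke at GY1  (through GY1, causality inverts; strokes same side of GY1)
b5 stroke at J1  (common-f at J1 fixed by 0)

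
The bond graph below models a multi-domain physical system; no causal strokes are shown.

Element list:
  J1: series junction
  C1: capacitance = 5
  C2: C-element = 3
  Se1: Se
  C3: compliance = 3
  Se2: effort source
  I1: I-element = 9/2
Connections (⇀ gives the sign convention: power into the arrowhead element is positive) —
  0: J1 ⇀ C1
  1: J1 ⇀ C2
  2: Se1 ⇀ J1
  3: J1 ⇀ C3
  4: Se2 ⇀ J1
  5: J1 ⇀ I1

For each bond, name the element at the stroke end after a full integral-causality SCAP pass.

#2 →J1  (source Se1 imposes e)
#4 →J1  (Se2 fixes effort; stroke away)
#0 →J1  (C1: C, integral causality)
#1 →J1  (C2: C, integral causality)
#3 →J1  (C3 outputs effort q/C3)
#5 →I1  (closing 1-jn rule on J1)

b0 stroke at J1
b1 stroke at J1
b2 stroke at J1
b3 stroke at J1
b4 stroke at J1
b5 stroke at I1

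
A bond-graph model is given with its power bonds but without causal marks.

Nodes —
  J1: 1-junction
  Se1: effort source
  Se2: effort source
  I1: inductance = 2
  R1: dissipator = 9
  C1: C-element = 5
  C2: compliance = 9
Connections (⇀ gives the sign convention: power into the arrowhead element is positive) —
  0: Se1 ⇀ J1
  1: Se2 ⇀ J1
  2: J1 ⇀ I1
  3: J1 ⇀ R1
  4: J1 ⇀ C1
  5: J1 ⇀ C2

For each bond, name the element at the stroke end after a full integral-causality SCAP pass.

#0 stroke at J1
#1 stroke at J1
#2 stroke at I1
#3 stroke at J1
#4 stroke at J1
#5 stroke at J1

b0 stroke at J1  (Se1 (Se) sets effort on bond)
b1 stroke at J1  (Se2 (Se) sets effort on bond)
b2 stroke at I1  (I1 outputs flow p/I1)
b3 stroke at J1  (J1: bond 2 brought flow, rest push out)
b4 stroke at J1  (common-f at J1 fixed by 2)
b5 stroke at J1  (J1 flow already set via bond 2)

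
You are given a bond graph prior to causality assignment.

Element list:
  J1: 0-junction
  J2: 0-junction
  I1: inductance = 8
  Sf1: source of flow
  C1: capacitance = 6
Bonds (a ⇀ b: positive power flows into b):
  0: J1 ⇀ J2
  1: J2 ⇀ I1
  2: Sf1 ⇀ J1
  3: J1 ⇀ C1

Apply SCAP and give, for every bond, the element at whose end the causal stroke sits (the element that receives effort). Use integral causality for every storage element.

β0 stroke at J2
β1 stroke at I1
β2 stroke at Sf1
β3 stroke at J1

#2 |Sf1  (Sf1: flow source, stroke at near end)
#1 |I1  (I1: I, integral causality)
#0 |J2  (J2: last free bond brings effort in)
#3 |J1  (closing 0-jn rule on J1)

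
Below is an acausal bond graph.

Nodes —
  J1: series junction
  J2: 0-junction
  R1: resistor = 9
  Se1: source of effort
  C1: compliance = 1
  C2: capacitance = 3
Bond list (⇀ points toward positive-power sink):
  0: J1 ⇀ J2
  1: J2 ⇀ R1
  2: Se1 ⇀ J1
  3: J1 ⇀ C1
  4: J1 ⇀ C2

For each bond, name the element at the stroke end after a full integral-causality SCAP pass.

β0 |J2
β1 |R1
β2 |J1
β3 |J1
β4 |J1

b2 stroke at J1  (Se1: effort source, stroke at far end)
b3 stroke at J1  (C1 outputs effort q/C1)
b4 stroke at J1  (C2: C, integral causality)
b0 stroke at J2  (only one flow-in slot at J1)
b1 stroke at R1  (J2 effort already set via bond 0)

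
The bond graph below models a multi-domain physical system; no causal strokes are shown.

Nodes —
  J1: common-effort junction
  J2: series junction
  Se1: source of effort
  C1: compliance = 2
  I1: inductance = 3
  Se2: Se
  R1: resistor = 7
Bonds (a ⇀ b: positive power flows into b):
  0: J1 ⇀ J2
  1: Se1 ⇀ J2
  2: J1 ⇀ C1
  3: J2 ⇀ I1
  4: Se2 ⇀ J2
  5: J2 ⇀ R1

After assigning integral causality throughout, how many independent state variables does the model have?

bond 1 →J2  (Se1 fixes effort; stroke away)
bond 4 →J2  (Se2: effort source, stroke at far end)
bond 2 →J1  (C1: C, integral causality)
bond 0 →J2  (J1 effort already set via bond 2)
bond 3 →I1  (I1 outputs flow p/I1)
bond 5 →J2  (1-jn J2 has f-setter on 3)

2  (C1, I1 all integral)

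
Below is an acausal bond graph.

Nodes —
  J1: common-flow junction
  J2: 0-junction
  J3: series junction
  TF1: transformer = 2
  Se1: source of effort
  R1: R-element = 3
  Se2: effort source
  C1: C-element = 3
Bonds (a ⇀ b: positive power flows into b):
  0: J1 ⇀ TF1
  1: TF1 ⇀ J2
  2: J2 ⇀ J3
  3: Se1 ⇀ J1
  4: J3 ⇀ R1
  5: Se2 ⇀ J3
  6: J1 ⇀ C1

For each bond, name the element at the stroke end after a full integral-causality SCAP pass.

b3 stroke at J1  (Se1 fixes effort; stroke away)
b5 stroke at J3  (Se2 fixes effort; stroke away)
b6 stroke at J1  (C1 outputs effort q/C1)
b0 stroke at TF1  (J1: last free bond brings flow in)
b1 stroke at J2  (through TF1, causality passes straight; one stroke at TF1)
b2 stroke at J3  (0-jn J2 has e-setter on 1)
b4 stroke at R1  (J3 needs exactly one f-in)

bond 0 →TF1
bond 1 →J2
bond 2 →J3
bond 3 →J1
bond 4 →R1
bond 5 →J3
bond 6 →J1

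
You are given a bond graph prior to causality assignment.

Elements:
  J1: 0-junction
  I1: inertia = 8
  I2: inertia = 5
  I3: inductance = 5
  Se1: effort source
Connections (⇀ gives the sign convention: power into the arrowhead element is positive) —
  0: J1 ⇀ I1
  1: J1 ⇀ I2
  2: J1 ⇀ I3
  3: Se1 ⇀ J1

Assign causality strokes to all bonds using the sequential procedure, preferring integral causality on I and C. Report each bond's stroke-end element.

bond 3 stroke→J1  (Se1 (Se) sets effort on bond)
bond 0 stroke→I1  (J1: bond 3 brought effort, rest push out)
bond 1 stroke→I2  (J1 effort already set via bond 3)
bond 2 stroke→I3  (common-e at J1 fixed by 3)

β0 stroke at I1
β1 stroke at I2
β2 stroke at I3
β3 stroke at J1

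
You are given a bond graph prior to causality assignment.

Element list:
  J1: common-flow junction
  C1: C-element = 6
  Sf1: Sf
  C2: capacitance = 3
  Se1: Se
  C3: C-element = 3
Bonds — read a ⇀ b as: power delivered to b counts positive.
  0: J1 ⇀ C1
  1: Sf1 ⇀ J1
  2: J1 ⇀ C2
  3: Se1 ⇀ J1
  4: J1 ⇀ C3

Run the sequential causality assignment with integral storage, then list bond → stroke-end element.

bond 1 →Sf1  (Sf1 fixes flow; stroke at Sf1)
bond 3 →J1  (Se1: effort source, stroke at far end)
bond 0 →J1  (1-jn J1 has f-setter on 1)
bond 2 →J1  (1-jn J1 has f-setter on 1)
bond 4 →J1  (J1: bond 1 brought flow, rest push out)

bond 0 stroke at J1
bond 1 stroke at Sf1
bond 2 stroke at J1
bond 3 stroke at J1
bond 4 stroke at J1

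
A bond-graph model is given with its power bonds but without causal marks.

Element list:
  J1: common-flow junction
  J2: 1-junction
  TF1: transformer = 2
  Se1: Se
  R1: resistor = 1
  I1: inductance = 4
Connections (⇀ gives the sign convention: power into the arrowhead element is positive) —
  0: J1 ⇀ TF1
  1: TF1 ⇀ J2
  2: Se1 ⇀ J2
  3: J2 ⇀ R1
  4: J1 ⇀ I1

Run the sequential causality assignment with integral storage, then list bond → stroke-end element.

bond 2 stroke at J2  (source Se1 imposes e)
bond 4 stroke at I1  (I1: I, integral causality)
bond 0 stroke at J1  (1-jn J1 has f-setter on 4)
bond 1 stroke at TF1  (TF1 one-in-one-out from 0)
bond 3 stroke at J2  (common-f at J2 fixed by 1)

β0 stroke at J1
β1 stroke at TF1
β2 stroke at J2
β3 stroke at J2
β4 stroke at I1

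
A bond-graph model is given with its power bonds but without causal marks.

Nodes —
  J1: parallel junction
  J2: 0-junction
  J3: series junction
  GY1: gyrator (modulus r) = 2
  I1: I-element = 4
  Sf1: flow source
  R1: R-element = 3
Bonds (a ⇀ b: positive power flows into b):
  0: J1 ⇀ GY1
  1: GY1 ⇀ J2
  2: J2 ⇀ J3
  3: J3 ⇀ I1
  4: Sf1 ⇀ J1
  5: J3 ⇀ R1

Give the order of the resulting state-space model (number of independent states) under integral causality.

β4 |Sf1  (Sf1 fixes flow; stroke at Sf1)
β0 |J1  (J1: last free bond brings effort in)
β1 |J2  (through GY1, causality inverts; strokes same side of GY1)
β2 |J3  (common-e at J2 fixed by 1)
β3 |I1  (I1 integral (f out))
β5 |J3  (common-f at J3 fixed by 3)

1  (I1 all integral)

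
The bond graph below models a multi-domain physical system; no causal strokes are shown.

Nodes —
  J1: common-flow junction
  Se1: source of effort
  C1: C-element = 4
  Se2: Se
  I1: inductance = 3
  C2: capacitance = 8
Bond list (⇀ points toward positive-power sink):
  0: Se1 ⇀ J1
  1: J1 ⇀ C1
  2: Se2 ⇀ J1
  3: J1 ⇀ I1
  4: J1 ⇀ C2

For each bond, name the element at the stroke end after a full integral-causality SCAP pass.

bond 0 stroke at J1  (Se1: effort source, stroke at far end)
bond 2 stroke at J1  (Se2 fixes effort; stroke away)
bond 1 stroke at J1  (C1 outputs effort q/C1)
bond 3 stroke at I1  (I1 outputs flow p/I1)
bond 4 stroke at J1  (1-jn J1 has f-setter on 3)

#0 |J1
#1 |J1
#2 |J1
#3 |I1
#4 |J1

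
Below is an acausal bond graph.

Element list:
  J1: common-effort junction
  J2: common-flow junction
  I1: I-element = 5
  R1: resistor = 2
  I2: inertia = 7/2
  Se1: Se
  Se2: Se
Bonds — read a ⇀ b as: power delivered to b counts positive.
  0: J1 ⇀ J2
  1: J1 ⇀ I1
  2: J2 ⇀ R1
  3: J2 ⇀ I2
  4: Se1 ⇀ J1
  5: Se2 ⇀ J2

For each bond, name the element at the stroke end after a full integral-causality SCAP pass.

#4 |J1  (Se1 fixes effort; stroke away)
#5 |J2  (source Se2 imposes e)
#0 |J2  (J1 effort already set via bond 4)
#1 |I1  (J1: bond 4 brought effort, rest push out)
#3 |I2  (I2: I, integral causality)
#2 |J2  (J2 flow already set via bond 3)

#0 |J2
#1 |I1
#2 |J2
#3 |I2
#4 |J1
#5 |J2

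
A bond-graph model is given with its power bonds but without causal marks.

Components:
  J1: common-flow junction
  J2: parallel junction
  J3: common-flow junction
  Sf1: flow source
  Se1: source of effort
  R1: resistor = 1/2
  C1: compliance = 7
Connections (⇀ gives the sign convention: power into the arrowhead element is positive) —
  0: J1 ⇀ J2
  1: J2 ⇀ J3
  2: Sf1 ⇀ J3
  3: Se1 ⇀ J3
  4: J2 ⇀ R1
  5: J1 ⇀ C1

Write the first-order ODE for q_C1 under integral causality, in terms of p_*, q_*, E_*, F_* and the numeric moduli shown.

dq_C1/dt = F_Sf1 - 2*q_C1/7

#2 |Sf1  (Sf1 fixes flow; stroke at Sf1)
#3 |J3  (Se1 (Se) sets effort on bond)
#1 |J3  (1-jn J3 has f-setter on 2)
#5 |J1  (C1 outputs effort q/C1)
#0 |J2  (J1 needs exactly one f-in)
#4 |R1  (common-e at J2 fixed by 0)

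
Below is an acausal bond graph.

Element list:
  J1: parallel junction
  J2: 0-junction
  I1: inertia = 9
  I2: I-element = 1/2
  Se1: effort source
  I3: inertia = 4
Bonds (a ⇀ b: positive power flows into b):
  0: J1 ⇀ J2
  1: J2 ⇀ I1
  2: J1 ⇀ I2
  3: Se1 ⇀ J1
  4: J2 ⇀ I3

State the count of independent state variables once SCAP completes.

β3 →J1  (source Se1 imposes e)
β0 →J2  (J1: bond 3 brought effort, rest push out)
β2 →I2  (0-jn J1 has e-setter on 3)
β1 →I1  (common-e at J2 fixed by 0)
β4 →I3  (0-jn J2 has e-setter on 0)

3  (I1, I2, I3 all integral)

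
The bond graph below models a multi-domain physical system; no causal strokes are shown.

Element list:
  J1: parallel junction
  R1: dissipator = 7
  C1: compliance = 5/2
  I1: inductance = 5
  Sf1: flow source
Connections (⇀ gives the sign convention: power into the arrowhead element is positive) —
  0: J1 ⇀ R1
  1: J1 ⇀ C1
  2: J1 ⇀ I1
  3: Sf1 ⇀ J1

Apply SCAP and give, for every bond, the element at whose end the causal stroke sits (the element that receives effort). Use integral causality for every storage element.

#0 stroke→R1
#1 stroke→J1
#2 stroke→I1
#3 stroke→Sf1

b3 |Sf1  (Sf1: flow source, stroke at near end)
b1 |J1  (C1 integral (e out))
b0 |R1  (J1: bond 1 brought effort, rest push out)
b2 |I1  (0-jn J1 has e-setter on 1)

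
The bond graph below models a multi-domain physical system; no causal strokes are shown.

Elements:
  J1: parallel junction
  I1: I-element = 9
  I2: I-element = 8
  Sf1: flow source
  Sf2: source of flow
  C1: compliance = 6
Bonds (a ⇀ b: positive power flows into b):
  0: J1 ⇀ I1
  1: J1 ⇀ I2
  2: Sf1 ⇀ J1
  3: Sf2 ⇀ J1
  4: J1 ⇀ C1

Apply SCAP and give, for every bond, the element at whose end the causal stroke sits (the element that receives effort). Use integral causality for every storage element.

β2 |Sf1  (Sf1: flow source, stroke at near end)
β3 |Sf2  (source Sf2 imposes f)
β0 |I1  (I1 outputs flow p/I1)
β1 |I2  (I2 integral (f out))
β4 |J1  (only one effort-in slot at J1)

b0 stroke at I1
b1 stroke at I2
b2 stroke at Sf1
b3 stroke at Sf2
b4 stroke at J1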